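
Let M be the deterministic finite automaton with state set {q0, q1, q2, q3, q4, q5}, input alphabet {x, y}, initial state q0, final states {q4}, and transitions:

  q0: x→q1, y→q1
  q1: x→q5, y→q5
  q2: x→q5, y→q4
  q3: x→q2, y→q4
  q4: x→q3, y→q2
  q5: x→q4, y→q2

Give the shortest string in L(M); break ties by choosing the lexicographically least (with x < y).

A breadth-first search from q0 reaches an accepting state first via the path q0 → q1 → q5 → q4 on input xxx.
No string of length < 3 is accepted (BFS exhausts all shorter strings without reaching an accepting state), and xxx is the lexicographically least accepting string of length 3.

xxx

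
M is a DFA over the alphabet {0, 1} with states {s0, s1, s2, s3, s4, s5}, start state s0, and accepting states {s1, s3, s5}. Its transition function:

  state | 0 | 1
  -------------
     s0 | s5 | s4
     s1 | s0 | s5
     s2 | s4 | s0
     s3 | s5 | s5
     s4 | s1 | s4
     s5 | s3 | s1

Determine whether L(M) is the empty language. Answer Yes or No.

The string 0 is accepted: the run s0 → s5 ends in the accepting state s5.
Since at least one string is accepted, L(M) is not empty.

No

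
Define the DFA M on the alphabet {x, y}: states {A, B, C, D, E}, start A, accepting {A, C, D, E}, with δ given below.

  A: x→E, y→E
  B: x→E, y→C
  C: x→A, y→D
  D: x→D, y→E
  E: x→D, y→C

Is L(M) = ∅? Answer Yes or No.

No

The empty string ε is accepted: the run A ends in the accepting state A.
Since at least one string is accepted, L(M) is not empty.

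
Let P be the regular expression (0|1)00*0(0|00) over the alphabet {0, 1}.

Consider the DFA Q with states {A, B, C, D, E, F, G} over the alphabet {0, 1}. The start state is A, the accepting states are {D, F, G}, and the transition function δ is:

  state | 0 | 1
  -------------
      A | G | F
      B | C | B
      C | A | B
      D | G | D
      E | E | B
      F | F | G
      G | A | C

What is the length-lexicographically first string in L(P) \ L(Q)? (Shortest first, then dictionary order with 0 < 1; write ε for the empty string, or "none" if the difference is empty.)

The string 0000 is accepted by P but not by Q.
No shorter string lies in the difference, and 0000 is the lexicographically first length-4 string in L(P) \ L(Q).

0000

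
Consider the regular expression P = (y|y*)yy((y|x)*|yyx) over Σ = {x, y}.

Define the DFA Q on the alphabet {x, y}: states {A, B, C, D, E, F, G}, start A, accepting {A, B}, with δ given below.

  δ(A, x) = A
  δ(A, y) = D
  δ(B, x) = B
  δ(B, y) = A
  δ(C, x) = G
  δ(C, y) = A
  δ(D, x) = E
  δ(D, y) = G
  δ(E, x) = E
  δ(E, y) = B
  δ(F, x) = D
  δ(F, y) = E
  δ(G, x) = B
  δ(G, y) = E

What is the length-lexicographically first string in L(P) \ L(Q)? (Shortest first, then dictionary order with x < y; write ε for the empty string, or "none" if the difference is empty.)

The string yy is accepted by P but not by Q.
No shorter string lies in the difference, and yy is the lexicographically first length-2 string in L(P) \ L(Q).

yy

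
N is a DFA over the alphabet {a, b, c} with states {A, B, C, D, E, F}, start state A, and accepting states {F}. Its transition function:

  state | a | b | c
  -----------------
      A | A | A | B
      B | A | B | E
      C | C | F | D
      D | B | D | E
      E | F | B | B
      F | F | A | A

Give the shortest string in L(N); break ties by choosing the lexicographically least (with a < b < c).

cca

A breadth-first search from A reaches an accepting state first via the path A → B → E → F on input cca.
No string of length < 3 is accepted (BFS exhausts all shorter strings without reaching an accepting state), and cca is the lexicographically least accepting string of length 3.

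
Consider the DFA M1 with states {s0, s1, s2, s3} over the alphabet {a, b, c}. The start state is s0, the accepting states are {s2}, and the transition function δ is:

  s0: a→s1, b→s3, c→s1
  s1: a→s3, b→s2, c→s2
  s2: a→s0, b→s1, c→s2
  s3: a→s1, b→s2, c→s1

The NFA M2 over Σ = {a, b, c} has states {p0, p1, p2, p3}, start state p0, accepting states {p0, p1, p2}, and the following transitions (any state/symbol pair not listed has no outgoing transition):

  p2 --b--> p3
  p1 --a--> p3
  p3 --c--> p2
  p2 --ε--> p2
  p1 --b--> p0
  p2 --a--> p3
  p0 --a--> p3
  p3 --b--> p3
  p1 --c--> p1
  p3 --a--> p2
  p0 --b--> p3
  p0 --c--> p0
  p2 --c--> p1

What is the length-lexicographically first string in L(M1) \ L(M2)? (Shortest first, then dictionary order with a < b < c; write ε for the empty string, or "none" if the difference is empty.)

The string ab is accepted by M1 but not by M2.
No shorter string lies in the difference, and ab is the lexicographically first length-2 string in L(M1) \ L(M2).

ab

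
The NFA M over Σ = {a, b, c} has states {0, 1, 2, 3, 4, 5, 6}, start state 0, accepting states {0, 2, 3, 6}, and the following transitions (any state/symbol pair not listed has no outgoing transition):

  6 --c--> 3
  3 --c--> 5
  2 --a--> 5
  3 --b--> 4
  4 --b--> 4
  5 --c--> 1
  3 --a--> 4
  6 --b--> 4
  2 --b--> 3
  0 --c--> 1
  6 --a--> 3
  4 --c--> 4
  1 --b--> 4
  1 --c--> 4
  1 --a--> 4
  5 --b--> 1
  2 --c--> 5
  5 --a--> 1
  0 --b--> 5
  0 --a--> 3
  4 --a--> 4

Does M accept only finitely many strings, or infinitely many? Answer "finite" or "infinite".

finite

The useful states (reachable from 0 and able to reach an accepting state) are {0, 3}.
Restricted to these states the transition graph has no cycle, so every accepting path has bounded length and L is finite.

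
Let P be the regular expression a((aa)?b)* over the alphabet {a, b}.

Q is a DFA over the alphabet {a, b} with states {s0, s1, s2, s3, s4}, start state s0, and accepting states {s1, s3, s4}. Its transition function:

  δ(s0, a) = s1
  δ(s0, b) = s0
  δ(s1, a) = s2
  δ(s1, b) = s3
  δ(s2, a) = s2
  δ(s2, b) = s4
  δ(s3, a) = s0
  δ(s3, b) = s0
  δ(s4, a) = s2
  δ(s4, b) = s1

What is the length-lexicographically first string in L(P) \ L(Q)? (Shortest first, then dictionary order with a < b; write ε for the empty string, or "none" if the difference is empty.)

abb

The string abb is accepted by P but not by Q.
No shorter string lies in the difference, and abb is the lexicographically first length-3 string in L(P) \ L(Q).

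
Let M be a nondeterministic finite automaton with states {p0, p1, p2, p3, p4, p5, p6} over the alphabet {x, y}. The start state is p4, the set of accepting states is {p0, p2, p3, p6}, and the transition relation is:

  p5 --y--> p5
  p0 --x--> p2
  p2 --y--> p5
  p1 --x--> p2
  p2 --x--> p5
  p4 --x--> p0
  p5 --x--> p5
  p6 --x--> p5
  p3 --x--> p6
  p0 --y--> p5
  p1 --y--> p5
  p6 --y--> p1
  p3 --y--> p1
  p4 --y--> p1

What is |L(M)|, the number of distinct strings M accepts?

The useful subgraph on states {p0, p1, p2, p4} is acyclic, so L(M) is finite; the longest accepting path visits 3 useful states, giving maximum string length 2.
Counting accepting paths from p4 by length: 1 of length 1, 2 of length 2. Total 3.

3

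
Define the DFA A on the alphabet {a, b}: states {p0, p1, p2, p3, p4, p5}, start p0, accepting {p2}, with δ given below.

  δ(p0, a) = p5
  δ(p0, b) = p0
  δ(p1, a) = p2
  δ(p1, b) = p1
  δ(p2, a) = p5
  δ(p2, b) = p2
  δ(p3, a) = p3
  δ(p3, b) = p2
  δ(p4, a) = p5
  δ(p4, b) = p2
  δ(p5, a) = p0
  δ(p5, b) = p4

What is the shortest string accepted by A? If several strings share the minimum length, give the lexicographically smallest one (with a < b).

abb

A breadth-first search from p0 reaches an accepting state first via the path p0 → p5 → p4 → p2 on input abb.
No string of length < 3 is accepted (BFS exhausts all shorter strings without reaching an accepting state), and abb is the lexicographically least accepting string of length 3.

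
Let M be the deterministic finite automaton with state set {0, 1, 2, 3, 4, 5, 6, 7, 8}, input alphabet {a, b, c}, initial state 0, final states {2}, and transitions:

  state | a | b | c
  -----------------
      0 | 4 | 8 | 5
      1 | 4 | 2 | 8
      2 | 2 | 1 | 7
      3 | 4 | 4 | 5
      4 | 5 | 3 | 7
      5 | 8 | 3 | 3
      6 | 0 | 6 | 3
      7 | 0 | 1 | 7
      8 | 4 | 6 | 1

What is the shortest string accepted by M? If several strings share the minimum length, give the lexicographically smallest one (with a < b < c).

A breadth-first search from 0 reaches an accepting state first via the path 0 → 8 → 1 → 2 on input bcb.
No string of length < 3 is accepted (BFS exhausts all shorter strings without reaching an accepting state), and bcb is the lexicographically least accepting string of length 3.

bcb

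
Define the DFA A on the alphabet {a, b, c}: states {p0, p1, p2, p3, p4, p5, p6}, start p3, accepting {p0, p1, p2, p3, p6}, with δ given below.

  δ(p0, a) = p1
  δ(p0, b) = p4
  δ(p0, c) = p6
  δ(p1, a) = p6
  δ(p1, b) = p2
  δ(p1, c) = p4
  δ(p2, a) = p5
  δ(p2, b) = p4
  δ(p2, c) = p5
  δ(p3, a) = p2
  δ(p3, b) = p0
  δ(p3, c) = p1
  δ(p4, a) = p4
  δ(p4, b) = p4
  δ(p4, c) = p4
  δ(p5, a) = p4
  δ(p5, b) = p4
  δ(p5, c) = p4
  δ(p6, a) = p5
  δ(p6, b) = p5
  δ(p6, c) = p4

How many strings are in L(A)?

The useful subgraph on states {p0, p1, p2, p3, p6} is acyclic, so L(A) is finite; the longest accepting path visits 4 useful states, giving maximum string length 3.
Counting accepting paths from p3 by length: 1 of length 0, 3 of length 1, 4 of length 2, 2 of length 3. Total 10.

10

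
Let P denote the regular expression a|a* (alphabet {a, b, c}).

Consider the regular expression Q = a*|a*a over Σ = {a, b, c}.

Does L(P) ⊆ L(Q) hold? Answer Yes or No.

Converting the expression P to a DFA (subset construction, then merging equivalent states) gives the minimal DFA with states {p0, p1}, start state p0, accepting states {p0} and transitions p0: a→p0, b→p1, c→p1; p1: a→p1, b→p1, c→p1.
Converting the expression Q to a DFA (subset construction, then merging equivalent states) gives the minimal DFA with states {q0, q1}, start state q0, accepting states {q0} and transitions q0: a→q0, b→q1, c→q1; q1: a→q1, b→q1, c→q1.
Exploring the product automaton P × Q from the start pair (p0, q0), following both machines on each input symbol, reaches 2 state pairs: (p0, q0), (p1, q1).
P accepts in {p0} and Q accepts in {q0}. The reachable pairs whose P-component is accepting are (p0, q0); in each of them the Q-component is accepting too, so the product for L(P) \ L(Q) (P-component accepting, Q-component rejecting) has no reachable accepting pair and the difference is empty.
Hence every string in L(P) is also in L(Q).

Yes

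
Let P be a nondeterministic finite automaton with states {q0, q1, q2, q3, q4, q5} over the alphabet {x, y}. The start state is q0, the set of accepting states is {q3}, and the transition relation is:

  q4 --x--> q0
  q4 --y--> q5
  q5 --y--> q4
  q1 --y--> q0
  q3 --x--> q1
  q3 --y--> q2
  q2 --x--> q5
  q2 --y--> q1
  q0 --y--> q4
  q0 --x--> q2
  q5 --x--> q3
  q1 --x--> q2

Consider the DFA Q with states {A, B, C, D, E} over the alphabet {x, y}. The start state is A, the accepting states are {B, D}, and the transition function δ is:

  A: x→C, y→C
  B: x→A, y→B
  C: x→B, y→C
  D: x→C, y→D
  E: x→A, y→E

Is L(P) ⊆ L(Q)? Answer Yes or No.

No

The string xxx is in L(P) but not in L(Q).
So L(P) ⊄ L(Q).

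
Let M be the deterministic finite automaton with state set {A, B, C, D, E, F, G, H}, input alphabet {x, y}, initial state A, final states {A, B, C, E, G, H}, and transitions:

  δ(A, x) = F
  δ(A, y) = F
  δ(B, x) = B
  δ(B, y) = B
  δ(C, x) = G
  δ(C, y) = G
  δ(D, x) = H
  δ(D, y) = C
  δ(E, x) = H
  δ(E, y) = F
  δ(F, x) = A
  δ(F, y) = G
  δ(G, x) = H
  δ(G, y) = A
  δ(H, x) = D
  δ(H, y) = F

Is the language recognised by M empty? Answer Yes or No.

The empty string ε is accepted: the run A ends in the accepting state A.
Since at least one string is accepted, L(M) is not empty.

No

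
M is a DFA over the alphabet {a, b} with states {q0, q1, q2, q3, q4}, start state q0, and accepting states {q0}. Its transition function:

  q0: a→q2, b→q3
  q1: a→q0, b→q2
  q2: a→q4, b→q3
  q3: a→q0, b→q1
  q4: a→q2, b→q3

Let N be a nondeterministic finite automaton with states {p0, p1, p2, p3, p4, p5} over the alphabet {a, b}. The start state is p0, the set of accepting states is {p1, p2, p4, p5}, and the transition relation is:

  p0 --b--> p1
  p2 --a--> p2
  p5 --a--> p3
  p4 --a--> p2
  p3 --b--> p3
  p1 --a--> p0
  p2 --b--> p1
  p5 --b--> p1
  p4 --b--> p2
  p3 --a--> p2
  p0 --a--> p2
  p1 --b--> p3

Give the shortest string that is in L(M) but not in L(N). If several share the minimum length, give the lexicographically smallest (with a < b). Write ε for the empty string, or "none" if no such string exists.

ε

The empty string ε is accepted by M but not by N.
Since ε is the unique shortest string, it is the required witness.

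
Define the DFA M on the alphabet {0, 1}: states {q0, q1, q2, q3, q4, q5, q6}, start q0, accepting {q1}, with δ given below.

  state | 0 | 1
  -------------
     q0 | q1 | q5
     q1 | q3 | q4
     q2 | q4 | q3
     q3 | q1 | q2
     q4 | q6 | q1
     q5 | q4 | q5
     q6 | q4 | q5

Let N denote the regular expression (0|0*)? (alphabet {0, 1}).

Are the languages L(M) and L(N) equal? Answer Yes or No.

The string 011 is accepted by M but rejected by N.
So L(M) ≠ L(N).

No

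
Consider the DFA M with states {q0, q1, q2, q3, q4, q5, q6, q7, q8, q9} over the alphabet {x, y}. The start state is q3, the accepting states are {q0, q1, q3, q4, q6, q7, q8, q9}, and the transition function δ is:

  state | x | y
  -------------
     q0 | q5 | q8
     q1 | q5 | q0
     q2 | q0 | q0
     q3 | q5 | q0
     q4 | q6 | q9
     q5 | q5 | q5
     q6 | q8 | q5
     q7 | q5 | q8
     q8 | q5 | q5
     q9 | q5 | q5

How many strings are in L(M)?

3

The useful subgraph on states {q0, q3, q8} is acyclic, so L(M) is finite; the longest accepting path visits 3 useful states, giving maximum string length 2.
Counting accepting paths from q3 by length: 1 of length 0, 1 of length 1, 1 of length 2. Total 3.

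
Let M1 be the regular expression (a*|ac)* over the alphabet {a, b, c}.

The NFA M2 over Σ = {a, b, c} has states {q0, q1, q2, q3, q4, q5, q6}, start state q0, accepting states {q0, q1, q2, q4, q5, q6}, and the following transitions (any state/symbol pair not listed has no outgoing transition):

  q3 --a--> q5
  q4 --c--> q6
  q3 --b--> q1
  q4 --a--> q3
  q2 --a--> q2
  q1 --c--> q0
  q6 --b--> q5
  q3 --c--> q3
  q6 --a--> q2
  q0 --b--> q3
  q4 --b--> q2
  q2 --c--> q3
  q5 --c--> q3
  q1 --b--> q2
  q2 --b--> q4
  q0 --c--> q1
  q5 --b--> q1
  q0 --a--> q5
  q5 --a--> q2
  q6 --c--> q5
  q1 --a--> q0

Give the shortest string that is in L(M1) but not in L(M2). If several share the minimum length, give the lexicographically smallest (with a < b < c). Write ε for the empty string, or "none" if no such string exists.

ac

The string ac is accepted by M1 but not by M2.
No shorter string lies in the difference, and ac is the lexicographically first length-2 string in L(M1) \ L(M2).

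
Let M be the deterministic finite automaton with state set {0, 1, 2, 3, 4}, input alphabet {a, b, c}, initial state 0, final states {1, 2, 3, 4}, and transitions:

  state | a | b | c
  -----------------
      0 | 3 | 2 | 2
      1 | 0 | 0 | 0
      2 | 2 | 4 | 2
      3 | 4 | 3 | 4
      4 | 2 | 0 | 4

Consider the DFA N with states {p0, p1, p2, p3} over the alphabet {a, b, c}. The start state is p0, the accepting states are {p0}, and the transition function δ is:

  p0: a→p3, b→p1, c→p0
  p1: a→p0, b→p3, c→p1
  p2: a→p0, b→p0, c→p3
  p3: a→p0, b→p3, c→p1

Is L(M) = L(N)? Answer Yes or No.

No

The string a is accepted by M but rejected by N.
So L(M) ≠ L(N).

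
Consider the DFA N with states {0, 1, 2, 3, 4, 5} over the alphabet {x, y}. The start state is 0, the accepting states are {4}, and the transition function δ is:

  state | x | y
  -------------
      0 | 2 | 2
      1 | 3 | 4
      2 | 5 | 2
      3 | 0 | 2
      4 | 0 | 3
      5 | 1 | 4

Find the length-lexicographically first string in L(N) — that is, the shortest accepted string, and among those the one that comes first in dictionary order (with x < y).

xxy

A breadth-first search from 0 reaches an accepting state first via the path 0 → 2 → 5 → 4 on input xxy.
No string of length < 3 is accepted (BFS exhausts all shorter strings without reaching an accepting state), and xxy is the lexicographically least accepting string of length 3.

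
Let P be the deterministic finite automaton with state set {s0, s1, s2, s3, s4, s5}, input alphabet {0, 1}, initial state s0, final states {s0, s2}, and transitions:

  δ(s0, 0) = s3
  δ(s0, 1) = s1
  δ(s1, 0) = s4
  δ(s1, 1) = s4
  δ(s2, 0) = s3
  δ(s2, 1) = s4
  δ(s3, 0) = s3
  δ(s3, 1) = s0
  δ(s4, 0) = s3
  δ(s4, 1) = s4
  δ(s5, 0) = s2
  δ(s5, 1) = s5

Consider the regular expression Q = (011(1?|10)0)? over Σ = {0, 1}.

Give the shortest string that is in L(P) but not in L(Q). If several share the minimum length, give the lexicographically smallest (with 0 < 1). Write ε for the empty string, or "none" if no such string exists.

The string 01 is accepted by P but not by Q.
No shorter string lies in the difference, and 01 is the lexicographically first length-2 string in L(P) \ L(Q).

01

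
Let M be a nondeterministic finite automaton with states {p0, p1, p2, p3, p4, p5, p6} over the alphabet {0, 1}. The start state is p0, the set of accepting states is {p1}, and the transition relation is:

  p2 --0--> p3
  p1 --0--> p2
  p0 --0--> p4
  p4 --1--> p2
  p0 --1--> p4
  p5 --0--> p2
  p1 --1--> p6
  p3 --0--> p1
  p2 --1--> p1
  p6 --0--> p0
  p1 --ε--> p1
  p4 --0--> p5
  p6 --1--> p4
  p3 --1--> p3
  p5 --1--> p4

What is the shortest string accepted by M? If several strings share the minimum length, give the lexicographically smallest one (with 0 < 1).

011

A breadth-first search from p0 reaches an accepting state first via the path p0 → p4 → p2 → p1 on input 011.
No string of length < 3 is accepted (BFS exhausts all shorter strings without reaching an accepting state), and 011 is the lexicographically least accepting string of length 3.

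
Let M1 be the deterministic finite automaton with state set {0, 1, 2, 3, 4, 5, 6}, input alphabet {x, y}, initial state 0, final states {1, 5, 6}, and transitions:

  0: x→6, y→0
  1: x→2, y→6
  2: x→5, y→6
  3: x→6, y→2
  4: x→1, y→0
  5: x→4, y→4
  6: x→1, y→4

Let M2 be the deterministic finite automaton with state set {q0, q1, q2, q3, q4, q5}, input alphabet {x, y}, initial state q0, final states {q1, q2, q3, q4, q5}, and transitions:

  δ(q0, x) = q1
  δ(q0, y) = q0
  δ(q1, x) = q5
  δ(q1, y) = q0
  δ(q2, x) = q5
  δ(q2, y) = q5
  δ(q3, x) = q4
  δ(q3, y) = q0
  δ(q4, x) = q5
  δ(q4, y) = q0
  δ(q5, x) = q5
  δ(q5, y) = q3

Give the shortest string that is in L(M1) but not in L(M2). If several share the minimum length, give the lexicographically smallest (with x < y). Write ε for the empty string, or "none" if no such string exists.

The string xyxy is accepted by M1 but not by M2.
No shorter string lies in the difference, and xyxy is the lexicographically first length-4 string in L(M1) \ L(M2).

xyxy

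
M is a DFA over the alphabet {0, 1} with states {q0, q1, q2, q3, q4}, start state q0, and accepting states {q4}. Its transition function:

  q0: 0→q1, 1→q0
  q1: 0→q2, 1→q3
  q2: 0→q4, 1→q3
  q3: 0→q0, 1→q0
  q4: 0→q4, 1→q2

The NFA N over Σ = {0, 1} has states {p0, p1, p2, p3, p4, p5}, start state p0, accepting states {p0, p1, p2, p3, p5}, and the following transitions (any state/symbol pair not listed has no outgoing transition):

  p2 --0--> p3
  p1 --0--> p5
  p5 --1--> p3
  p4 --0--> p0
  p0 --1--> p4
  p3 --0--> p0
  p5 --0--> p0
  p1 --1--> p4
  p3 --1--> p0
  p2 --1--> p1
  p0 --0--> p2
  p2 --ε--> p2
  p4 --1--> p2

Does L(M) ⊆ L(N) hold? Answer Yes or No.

Yes

Exploring the product automaton M × N from the start pair (q0, p0), following both machines on each input symbol, reaches 24 state pairs: (q0, p0), (q1, p2), (q0, p4), (q2, p3), (q3, p1), (q1, p0), (q0, p2), (q4, p0), (q3, p0), (q0, p5), (q2, p2), (q3, p4), (q1, p3), (q0, p1), (q4, p2), (q2, p4), (q0, p3), (q4, p3), (q2, p0), (q1, p5), (q2, p1), (q3, p2), (q3, p3), (q4, p5).
M accepts in {q4} and N accepts in {p0, p1, p2, p3, p5}. The reachable pairs whose M-component is accepting are (q4, p0), (q4, p2), (q4, p3), (q4, p5); in each of them the N-component is accepting too, so the product for L(M) \ L(N) (M-component accepting, N-component rejecting) has no reachable accepting pair and the difference is empty.
Hence every string in L(M) is also in L(N).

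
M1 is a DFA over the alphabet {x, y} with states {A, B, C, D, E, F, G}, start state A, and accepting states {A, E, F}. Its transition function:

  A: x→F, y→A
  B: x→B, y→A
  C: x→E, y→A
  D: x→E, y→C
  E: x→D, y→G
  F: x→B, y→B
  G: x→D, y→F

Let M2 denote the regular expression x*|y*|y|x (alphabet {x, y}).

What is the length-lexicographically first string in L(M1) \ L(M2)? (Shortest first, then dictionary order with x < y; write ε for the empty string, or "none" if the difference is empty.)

The string yx is accepted by M1 but not by M2.
No shorter string lies in the difference, and yx is the lexicographically first length-2 string in L(M1) \ L(M2).

yx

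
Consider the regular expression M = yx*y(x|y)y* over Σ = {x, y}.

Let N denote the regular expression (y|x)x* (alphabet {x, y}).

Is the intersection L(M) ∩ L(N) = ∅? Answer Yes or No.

Yes

Converting the expression M to a DFA (subset construction, then merging equivalent states) gives the minimal DFA with states {m0, m1, m2, m3, m4}, start state m0, accepting states {m4} and transitions m0: x→m1, y→m2; m1: x→m1, y→m1; m2: x→m2, y→m3; m3: x→m4, y→m4; m4: x→m1, y→m4.
Converting the expression N to a DFA (subset construction, then merging equivalent states) gives the minimal DFA with states {n0, n1, n2}, start state n0, accepting states {n1} and transitions n0: x→n1, y→n1; n1: x→n1, y→n2; n2: x→n2, y→n2.
Exploring the product automaton M × N from the start pair (m0, n0), following both machines on each input symbol, reaches 6 state pairs: (m0, n0), (m1, n1), (m2, n1), (m1, n2), (m3, n2), (m4, n2).
M accepts in {m4} and N accepts in {n1}; no reachable pair has both components accepting, so no string drives both machines to acceptance simultaneously and L(M) ∩ L(N) = ∅.
So no string is accepted by both, and the intersection is empty.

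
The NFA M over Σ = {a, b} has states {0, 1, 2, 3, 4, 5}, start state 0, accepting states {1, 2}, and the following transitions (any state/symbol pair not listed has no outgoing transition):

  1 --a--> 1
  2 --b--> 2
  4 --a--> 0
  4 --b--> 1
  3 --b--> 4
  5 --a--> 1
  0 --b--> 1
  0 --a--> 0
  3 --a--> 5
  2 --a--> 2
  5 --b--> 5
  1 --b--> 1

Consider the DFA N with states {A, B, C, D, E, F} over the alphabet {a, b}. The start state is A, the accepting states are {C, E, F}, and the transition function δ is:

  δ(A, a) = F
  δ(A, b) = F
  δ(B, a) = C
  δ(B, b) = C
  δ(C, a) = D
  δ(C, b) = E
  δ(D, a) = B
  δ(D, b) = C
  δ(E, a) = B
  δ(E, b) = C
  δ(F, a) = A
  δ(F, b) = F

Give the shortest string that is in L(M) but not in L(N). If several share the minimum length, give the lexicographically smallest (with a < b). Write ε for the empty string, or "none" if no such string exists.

The string ba is accepted by M but not by N.
No shorter string lies in the difference, and ba is the lexicographically first length-2 string in L(M) \ L(N).

ba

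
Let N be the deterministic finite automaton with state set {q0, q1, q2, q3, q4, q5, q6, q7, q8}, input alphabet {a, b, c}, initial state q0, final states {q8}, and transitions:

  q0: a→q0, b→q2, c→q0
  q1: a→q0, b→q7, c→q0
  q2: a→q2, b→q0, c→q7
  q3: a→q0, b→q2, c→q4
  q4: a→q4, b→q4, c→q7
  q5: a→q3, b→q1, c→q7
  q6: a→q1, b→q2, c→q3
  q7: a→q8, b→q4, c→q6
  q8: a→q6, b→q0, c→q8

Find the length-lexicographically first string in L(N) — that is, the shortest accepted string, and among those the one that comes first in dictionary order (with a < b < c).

A breadth-first search from q0 reaches an accepting state first via the path q0 → q2 → q7 → q8 on input bca.
No string of length < 3 is accepted (BFS exhausts all shorter strings without reaching an accepting state), and bca is the lexicographically least accepting string of length 3.

bca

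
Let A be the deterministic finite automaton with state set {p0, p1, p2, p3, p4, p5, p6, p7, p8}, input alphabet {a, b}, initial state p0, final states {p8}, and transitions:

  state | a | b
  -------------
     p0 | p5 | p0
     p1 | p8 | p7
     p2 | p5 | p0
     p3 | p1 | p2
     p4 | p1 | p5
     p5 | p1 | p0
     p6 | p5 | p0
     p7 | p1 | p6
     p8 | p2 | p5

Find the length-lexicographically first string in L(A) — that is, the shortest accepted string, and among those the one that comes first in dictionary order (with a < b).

aaa

A breadth-first search from p0 reaches an accepting state first via the path p0 → p5 → p1 → p8 on input aaa.
No string of length < 3 is accepted (BFS exhausts all shorter strings without reaching an accepting state), and aaa is the lexicographically least accepting string of length 3.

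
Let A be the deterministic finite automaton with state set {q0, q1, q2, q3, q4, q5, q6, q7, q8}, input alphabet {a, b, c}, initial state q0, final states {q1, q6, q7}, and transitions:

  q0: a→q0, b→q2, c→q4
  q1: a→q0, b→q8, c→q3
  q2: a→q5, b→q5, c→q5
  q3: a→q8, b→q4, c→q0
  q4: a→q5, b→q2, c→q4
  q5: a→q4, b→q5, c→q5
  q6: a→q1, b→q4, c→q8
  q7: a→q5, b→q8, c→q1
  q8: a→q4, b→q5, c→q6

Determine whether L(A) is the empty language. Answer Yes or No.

The states reachable from the start state are {q0, q2, q4, q5}.
None of the accepting states {q1, q6, q7} is reachable, so no string is accepted and L(A) = ∅.

Yes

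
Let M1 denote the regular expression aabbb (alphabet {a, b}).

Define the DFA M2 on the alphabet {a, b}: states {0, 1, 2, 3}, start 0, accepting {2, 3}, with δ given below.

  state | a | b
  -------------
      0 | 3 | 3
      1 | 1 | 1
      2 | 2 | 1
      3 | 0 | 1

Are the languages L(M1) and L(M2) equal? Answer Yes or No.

No

The string aabbb is accepted by M1 but rejected by M2.
So L(M1) ≠ L(M2).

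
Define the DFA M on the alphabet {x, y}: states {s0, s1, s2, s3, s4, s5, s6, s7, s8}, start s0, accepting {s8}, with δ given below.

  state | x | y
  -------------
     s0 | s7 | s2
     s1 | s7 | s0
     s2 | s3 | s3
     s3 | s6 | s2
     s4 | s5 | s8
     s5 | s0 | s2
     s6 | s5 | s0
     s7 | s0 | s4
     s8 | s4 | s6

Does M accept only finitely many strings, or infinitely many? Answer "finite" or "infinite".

infinite

State s2 is reachable from the start and can reach an accepting state, and it lies on the cycle s2 → s3 → s2.
Traversing that cycle any number of times yields accepted strings of unbounded length, so the language is infinite.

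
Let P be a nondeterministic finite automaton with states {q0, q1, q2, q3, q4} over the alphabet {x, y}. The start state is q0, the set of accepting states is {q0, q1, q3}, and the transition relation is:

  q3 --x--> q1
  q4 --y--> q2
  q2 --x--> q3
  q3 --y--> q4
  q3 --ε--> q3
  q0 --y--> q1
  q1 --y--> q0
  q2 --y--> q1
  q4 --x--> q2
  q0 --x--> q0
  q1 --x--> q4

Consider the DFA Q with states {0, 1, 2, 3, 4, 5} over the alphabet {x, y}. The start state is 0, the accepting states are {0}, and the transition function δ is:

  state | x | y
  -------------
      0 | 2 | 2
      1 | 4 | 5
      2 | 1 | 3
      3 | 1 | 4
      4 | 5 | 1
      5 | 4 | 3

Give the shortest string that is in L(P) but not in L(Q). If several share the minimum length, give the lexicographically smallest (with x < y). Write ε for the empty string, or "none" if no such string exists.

The string x is accepted by P but not by Q.
No shorter string lies in the difference, and x is the lexicographically first length-1 string in L(P) \ L(Q).

x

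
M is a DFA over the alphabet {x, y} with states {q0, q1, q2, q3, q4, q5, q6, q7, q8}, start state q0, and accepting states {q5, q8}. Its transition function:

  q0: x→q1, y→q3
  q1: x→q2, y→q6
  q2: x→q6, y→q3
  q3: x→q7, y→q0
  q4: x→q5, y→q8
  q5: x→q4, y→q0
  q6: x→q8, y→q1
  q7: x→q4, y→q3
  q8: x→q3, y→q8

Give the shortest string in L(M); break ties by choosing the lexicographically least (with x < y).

A breadth-first search from q0 reaches an accepting state first via the path q0 → q1 → q6 → q8 on input xyx.
No string of length < 3 is accepted (BFS exhausts all shorter strings without reaching an accepting state), and xyx is the lexicographically least accepting string of length 3.

xyx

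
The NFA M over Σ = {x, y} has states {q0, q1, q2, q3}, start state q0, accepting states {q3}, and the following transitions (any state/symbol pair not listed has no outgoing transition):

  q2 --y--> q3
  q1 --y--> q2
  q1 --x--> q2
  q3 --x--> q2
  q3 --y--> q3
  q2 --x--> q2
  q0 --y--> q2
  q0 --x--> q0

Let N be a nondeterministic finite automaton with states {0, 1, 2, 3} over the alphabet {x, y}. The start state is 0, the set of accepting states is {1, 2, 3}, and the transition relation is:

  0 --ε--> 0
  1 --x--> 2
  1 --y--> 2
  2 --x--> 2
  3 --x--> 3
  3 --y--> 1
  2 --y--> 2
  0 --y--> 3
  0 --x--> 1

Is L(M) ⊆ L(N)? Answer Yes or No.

Exploring the product automaton M × N from the start pair (q0, 0), following both machines on each input symbol, reaches 7 state pairs: (q0, 0), (q0, 1), (q2, 3), (q0, 2), (q2, 2), (q3, 1), (q3, 2).
M accepts in {q3} and N accepts in {1, 2, 3}. The reachable pairs whose M-component is accepting are (q3, 1), (q3, 2); in each of them the N-component is accepting too, so the product for L(M) \ L(N) (M-component accepting, N-component rejecting) has no reachable accepting pair and the difference is empty.
Hence every string in L(M) is also in L(N).

Yes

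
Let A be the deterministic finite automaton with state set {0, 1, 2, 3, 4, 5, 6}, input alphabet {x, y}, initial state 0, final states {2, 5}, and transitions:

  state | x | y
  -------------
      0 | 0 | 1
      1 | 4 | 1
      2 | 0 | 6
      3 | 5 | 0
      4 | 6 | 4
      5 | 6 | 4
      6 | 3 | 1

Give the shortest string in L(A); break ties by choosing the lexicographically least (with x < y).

A breadth-first search from 0 reaches an accepting state first via the path 0 → 1 → 4 → 6 → 3 → 5 on input yxxxx.
No string of length < 5 is accepted (BFS exhausts all shorter strings without reaching an accepting state), and yxxxx is the lexicographically least accepting string of length 5.

yxxxx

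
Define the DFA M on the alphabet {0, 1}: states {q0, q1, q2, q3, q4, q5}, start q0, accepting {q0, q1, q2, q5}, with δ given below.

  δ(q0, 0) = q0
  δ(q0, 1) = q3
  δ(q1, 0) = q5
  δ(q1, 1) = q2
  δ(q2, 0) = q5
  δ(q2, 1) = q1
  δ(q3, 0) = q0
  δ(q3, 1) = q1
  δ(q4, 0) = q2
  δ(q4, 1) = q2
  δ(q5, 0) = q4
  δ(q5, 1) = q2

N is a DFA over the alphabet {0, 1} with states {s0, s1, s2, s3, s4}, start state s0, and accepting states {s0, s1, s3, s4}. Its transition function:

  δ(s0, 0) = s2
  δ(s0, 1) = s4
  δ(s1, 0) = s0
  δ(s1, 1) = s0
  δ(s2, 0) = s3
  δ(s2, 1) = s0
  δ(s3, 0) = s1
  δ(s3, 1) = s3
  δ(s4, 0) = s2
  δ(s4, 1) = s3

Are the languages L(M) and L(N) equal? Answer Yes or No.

The string 0 is accepted by M but rejected by N.
So L(M) ≠ L(N).

No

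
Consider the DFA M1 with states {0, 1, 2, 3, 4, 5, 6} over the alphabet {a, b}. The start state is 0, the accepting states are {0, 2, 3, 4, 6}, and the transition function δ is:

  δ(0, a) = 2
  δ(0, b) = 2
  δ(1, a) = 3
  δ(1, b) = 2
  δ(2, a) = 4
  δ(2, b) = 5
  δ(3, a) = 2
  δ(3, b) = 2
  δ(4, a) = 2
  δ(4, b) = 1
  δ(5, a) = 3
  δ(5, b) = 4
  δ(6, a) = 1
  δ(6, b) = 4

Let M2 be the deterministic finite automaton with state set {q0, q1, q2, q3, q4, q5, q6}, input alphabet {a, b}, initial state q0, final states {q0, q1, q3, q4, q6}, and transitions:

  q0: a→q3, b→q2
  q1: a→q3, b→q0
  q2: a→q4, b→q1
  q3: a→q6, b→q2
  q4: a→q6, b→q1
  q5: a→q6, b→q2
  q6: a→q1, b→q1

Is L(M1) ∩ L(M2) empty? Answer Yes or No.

The empty string ε is accepted by both M1 and M2.
Hence L(M1) ∩ L(M2) ≠ ∅.

No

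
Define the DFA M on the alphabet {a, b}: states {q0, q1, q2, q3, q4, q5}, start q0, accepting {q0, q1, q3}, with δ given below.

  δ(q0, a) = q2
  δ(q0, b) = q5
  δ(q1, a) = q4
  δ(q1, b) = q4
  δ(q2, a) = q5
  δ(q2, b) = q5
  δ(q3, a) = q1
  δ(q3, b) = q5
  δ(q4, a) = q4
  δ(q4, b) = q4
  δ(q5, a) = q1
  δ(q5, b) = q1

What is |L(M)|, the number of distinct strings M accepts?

7

The useful subgraph on states {q0, q1, q2, q5} is acyclic, so L(M) is finite; the longest accepting path visits 4 useful states, giving maximum string length 3.
Counting accepting paths from q0 by length: 1 of length 0, 2 of length 2, 4 of length 3. Total 7.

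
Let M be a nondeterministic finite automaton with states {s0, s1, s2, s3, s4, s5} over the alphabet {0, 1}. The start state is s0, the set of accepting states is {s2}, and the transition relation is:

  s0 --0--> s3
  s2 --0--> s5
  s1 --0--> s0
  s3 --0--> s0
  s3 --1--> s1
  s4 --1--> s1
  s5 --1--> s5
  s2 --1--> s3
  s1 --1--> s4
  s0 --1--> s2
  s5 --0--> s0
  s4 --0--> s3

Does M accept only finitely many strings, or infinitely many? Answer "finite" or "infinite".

infinite

State s0 is reachable from the start and can reach an accepting state, and it lies on the cycle s0 → s2 → s3 → s0.
Traversing that cycle any number of times yields accepted strings of unbounded length, so the language is infinite.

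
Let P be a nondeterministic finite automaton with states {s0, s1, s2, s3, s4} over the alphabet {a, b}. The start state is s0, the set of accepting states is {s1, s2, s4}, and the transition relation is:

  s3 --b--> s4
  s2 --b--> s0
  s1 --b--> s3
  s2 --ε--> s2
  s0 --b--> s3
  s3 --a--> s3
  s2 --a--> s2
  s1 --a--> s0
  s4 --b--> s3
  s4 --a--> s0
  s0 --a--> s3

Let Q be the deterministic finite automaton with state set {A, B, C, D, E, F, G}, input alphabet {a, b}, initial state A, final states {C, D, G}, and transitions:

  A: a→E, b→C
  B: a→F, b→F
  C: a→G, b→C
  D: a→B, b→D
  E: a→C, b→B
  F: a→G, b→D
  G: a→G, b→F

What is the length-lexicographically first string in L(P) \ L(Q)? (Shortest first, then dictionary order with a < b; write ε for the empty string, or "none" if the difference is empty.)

The string ab is accepted by P but not by Q.
No shorter string lies in the difference, and ab is the lexicographically first length-2 string in L(P) \ L(Q).

ab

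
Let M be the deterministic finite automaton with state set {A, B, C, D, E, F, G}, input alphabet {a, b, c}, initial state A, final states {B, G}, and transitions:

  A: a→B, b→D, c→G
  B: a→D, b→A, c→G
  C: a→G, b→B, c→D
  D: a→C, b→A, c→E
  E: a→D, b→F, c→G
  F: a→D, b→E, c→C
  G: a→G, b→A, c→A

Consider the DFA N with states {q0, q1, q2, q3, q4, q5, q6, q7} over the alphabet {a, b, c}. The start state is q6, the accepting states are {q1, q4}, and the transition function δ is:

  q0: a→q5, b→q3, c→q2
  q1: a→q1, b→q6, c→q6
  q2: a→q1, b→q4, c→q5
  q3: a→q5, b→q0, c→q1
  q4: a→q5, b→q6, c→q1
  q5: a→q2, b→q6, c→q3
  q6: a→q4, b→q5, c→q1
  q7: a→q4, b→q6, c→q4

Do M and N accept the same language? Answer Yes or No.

Exploring the product automaton M × N from the start pair (A, q6), following both machines on each input symbol, reaches 7 state pairs: (A, q6), (B, q4), (D, q5), (G, q1), (C, q2), (E, q3), (F, q0).
M accepts in {B, G} and N accepts in {q1, q4}. In every reachable pair the two components are either both accepting — (B, q4), (G, q1) — or both non-accepting, so no string is accepted by exactly one of the machines: L(M) \ L(N) and L(N) \ L(M) are both empty.
Hence every string is accepted by M iff it is accepted by N, and the two languages coincide.

Yes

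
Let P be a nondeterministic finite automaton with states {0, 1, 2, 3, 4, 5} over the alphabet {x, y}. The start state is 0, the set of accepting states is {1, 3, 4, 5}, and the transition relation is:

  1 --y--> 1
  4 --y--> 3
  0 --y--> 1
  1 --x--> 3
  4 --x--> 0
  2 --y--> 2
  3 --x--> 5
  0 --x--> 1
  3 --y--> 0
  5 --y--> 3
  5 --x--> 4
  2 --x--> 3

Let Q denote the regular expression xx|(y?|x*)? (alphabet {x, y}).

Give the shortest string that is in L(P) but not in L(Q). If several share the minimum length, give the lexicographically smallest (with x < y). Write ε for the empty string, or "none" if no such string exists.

The string xy is accepted by P but not by Q.
No shorter string lies in the difference, and xy is the lexicographically first length-2 string in L(P) \ L(Q).

xy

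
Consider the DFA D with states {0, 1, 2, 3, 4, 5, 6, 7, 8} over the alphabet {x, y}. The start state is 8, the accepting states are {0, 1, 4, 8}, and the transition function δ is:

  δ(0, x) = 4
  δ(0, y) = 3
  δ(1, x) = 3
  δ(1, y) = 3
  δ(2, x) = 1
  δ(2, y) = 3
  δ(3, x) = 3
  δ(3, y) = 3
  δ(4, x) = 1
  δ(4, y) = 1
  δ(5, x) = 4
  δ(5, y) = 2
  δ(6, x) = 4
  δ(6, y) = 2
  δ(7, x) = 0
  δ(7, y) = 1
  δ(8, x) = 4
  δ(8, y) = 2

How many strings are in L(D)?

5

The useful subgraph on states {1, 2, 4, 8} is acyclic, so L(D) is finite; the longest accepting path visits 3 useful states, giving maximum string length 2.
Counting accepting paths from 8 by length: 1 of length 0, 1 of length 1, 3 of length 2. Total 5.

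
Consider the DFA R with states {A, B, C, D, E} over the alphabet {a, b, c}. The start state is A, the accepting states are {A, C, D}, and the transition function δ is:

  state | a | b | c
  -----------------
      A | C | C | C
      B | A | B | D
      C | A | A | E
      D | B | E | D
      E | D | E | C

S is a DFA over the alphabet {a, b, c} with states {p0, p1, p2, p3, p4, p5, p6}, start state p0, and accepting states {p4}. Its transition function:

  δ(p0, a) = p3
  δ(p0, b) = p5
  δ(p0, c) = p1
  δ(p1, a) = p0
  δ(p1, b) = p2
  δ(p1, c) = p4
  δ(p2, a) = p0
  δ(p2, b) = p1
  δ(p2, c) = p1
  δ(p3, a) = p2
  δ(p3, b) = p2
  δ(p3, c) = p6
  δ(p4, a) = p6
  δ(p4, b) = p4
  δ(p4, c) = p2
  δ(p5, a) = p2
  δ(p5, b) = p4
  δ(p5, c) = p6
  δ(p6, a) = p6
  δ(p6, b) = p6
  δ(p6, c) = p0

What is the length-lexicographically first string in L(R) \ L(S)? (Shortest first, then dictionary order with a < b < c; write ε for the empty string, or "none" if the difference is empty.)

The empty string ε is accepted by R but not by S.
Since ε is the unique shortest string, it is the required witness.

ε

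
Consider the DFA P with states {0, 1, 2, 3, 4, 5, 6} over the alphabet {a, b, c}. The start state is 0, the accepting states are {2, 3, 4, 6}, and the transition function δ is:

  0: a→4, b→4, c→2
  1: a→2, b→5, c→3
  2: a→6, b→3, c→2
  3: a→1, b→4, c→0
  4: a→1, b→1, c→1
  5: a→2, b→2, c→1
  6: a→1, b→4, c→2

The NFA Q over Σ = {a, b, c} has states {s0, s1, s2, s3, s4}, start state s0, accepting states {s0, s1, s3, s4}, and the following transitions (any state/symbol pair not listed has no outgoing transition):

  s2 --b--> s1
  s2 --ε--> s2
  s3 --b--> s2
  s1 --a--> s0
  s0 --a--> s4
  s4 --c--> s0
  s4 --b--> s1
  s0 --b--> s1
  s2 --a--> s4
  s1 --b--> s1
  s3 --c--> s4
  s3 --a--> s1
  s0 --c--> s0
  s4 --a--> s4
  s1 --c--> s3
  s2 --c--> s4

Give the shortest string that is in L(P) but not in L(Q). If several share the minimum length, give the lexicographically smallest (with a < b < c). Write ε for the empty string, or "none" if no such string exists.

The string abcb is accepted by P but not by Q.
No shorter string lies in the difference, and abcb is the lexicographically first length-4 string in L(P) \ L(Q).

abcb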